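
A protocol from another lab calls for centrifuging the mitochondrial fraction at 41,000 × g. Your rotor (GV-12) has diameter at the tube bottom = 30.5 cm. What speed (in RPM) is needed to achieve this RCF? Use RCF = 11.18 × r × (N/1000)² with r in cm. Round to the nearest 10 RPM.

r = 30.5 / 2 = 15.25 cm
RCF = 11.18 × r × (N/1000)²
41,000 = 11.18 × 15.25 × (N/1000)²
(N/1000)² = 41,000 / 170.495 = 240.4763
N = 1000 × √240.4763 ≈ 15,507.3

N ≈ 15510 RPM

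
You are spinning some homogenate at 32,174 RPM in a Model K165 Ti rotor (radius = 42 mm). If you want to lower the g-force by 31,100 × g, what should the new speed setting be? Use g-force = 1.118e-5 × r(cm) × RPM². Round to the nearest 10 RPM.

N₂ ≈ 19310 RPM

r = 42 mm = 4.2 cm
Current RCF = 1.118 × 10⁻⁵ × 4.2 × (32174)² = 1.118 × 10⁻⁵ × 4.2 × 1,035,166,276 ≈ 48,607.3 × g
Target RCF = 48,607.3 − 31,100 = 17,507.3 × g
N² = 17,507.3 / (4.6956 × 10⁻⁵) = 372,844,791
N ≈ √372,844,791 ≈ 19,309.2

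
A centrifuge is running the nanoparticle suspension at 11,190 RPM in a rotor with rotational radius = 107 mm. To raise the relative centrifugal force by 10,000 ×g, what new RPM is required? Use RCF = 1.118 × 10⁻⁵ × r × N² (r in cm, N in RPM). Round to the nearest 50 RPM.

14450 RPM

r = 107 mm = 10.7 cm
Current RCF = 1.118 × 10⁻⁵ × 10.7 × (11190)² = 1.118 × 10⁻⁵ × 10.7 × 125,216,100 ≈ 14,979.1 × g
Target RCF = 14,979.1 + 10,000 = 24,979.1 × g
N² = 24,979.1 / (11.9626 × 10⁻⁵) = 208,809,958
N ≈ √208,809,958 ≈ 14,450.3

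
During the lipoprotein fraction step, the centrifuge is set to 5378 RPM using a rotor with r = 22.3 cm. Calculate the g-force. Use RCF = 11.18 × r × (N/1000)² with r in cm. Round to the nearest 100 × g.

RCF = 11.18 × 22.3 × (5.378)² = 11.18 × 22.3 × 28.922884 ≈ 7,210.9 × g

RCF ≈ 7200 ×g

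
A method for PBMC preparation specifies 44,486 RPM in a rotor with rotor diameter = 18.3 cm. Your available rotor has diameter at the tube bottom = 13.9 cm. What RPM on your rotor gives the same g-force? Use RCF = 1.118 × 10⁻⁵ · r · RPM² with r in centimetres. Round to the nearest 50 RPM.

Original rotor: r = 18.3 / 2 = 9.15 cm
RCF = 1.118 × 10⁻⁵ × r × N²
RCF_original = 1.118 × 10⁻⁵ × 9.15 × (44486)² = 1.118 × 10⁻⁵ × 9.15 × 1,979,004,196 ≈ 202,446.2 × g
Your rotor: r = 13.9 / 2 = 6.95 cm
202,446.2 = 1.118 × 10⁻⁵ × 6.95 × N²
N² = 202,446.2 / (7.7701 × 10⁻⁵) = 2,605,451,667
N ≈ √2,605,451,667 ≈ 51,043.6

≈ 51050 RPM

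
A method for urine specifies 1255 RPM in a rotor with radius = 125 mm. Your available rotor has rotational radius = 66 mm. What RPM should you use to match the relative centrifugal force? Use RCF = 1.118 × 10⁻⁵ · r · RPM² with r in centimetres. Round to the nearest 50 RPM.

Original rotor: r = 125 mm = 12.5 cm
RCF_original = 1.118 × 10⁻⁵ × 12.5 × (1255)² = 1.118 × 10⁻⁵ × 12.5 × 1,575,025 ≈ 220.1 × g
Your rotor: r = 66 mm = 6.6 cm
220.1 = 1.118 × 10⁻⁵ × 6.6 × N²
N² = 220.1 / (7.3788 × 10⁻⁵) = 2,982,870
N ≈ √2,982,870 ≈ 1,727.1

≈ 1750 RPM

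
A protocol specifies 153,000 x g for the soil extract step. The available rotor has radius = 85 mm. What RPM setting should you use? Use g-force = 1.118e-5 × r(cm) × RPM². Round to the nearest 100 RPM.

r = 85 mm = 8.5 cm
153,000 = 1.118 × 10⁻⁵ × 8.5 × N²
N² = 153,000 / (9.503 × 10⁻⁵) = 1,610,017,889
N ≈ √1,610,017,889 ≈ 40,125.0

≈ 40100 RPM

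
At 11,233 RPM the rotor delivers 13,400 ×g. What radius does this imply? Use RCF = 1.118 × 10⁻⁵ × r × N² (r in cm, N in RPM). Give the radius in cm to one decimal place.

RCF = 1.118 × 10⁻⁵ × r × N²
13400 = 1.118 × 10⁻⁵ × r × (11233)²
r = 13400 / (1.118 × 10⁻⁵ × 126,180,289) = 13400 / 1410.696 ≈ 9.499 cm

9.5 cm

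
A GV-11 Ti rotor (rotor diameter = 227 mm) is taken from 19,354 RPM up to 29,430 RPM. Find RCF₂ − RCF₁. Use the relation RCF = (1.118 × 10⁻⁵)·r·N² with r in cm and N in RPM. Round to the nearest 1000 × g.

r = 227 mm / 2 = 113.5 mm = 11.35 cm
RCF₁ = 1.118 × 10⁻⁵ × 11.35 × (19354)² = 1.118 × 10⁻⁵ × 11.35 × 374,577,316 ≈ 47,531.2 × g
RCF₂ = 1.118 × 10⁻⁵ × 11.35 × (29430)² = 1.118 × 10⁻⁵ × 11.35 × 866,124,900 ≈ 109,905.2 × g
Increase = 109,905.2 − 47,531.2 = 62,374

≈ 62000 g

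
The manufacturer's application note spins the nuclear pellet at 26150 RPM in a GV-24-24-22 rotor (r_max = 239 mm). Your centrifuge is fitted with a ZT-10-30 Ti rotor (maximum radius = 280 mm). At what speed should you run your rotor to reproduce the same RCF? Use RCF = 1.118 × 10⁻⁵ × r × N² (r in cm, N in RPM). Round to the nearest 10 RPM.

≈ 24160 RPM

Original rotor: r = 239 mm = 23.9 cm
RCF = 1.118 × 10⁻⁵ × r × N²
RCF_original = 1.118 × 10⁻⁵ × 23.9 × (26150)² = 1.118 × 10⁻⁵ × 23.9 × 683,822,500 ≈ 182,718.7 × g
Your rotor: r = 280 mm = 28.0 cm
182,718.7 = 1.118 × 10⁻⁵ × 28 × N²
N² = 182,718.7 / (31.304 × 10⁻⁵) = 583,691,222
N ≈ √583,691,222 ≈ 24,159.7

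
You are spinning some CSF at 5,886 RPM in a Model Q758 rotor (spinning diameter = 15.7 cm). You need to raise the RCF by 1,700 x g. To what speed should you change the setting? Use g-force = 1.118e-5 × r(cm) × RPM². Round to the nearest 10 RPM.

r = 15.7 / 2 = 7.85 cm
Current RCF = 1.118 × 10⁻⁵ × 7.85 × (5886)² = 1.118 × 10⁻⁵ × 7.85 × 34,644,996 ≈ 3,040.5 × g
Target RCF = 3,040.5 + 1,700 = 4,740.5 × g
N² = 4,740.5 / (8.7763 × 10⁻⁵) = 54,014,790
N ≈ √54,014,790 ≈ 7,349.5

≈ 7350 RPM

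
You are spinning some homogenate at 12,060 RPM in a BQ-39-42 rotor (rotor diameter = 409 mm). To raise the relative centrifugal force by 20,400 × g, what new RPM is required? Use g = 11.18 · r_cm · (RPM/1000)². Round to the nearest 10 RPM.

≈ 15320 RPM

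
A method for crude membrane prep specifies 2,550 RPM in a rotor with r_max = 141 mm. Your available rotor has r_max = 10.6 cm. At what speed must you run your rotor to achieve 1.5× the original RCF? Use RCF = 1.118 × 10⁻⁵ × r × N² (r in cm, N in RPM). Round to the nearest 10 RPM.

3600 RPM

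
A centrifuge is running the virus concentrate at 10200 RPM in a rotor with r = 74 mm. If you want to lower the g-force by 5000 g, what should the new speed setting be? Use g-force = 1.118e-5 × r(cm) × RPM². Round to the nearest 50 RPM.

r = 74 mm = 7.4 cm
Current RCF = 1.118 × 10⁻⁵ × 7.4 × (10200)² = 1.118 × 10⁻⁵ × 7.4 × 104,040,000 ≈ 8,607.4 × g
Target RCF = 8,607.4 − 5,000 = 3,607.4 × g
N² = 3,607.4 / (8.2732 × 10⁻⁵) = 43,603,442
N ≈ √43,603,442 ≈ 6,603.3

≈ 6600 RPM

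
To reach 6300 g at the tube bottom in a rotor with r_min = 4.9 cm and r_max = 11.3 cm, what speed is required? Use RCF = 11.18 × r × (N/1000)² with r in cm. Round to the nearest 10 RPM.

Use r_max = 11.3 cm.
RCF = 11.18 × r × (N/1000)²
6,300 = 11.18 × 11.3 × (N/1000)²
(N/1000)² = 6,300 / 126.334 = 49.86781
N = 1000 × √49.86781 ≈ 7,061.7

7060 RPM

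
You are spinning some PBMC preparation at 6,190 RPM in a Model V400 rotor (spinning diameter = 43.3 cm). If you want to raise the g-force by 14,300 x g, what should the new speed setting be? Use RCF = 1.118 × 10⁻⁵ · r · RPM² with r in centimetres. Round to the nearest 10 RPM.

≈ 9870 RPM

r = 43.3 / 2 = 21.65 cm
Current RCF = 1.118 × 10⁻⁵ × 21.65 × (6190)² = 1.118 × 10⁻⁵ × 21.65 × 38,316,100 ≈ 9,274.3 × g
Target RCF = 9,274.3 + 14,300 = 23,574.3 × g
N² = 23,574.3 / (24.2047 × 10⁻⁵) = 97,395,547
N ≈ √97,395,547 ≈ 9,868.9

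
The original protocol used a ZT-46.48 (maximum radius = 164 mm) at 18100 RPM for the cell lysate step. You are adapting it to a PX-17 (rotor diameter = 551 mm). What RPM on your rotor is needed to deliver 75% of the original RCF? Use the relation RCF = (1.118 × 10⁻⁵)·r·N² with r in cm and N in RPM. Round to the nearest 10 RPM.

Original rotor: r = 164 mm = 16.4 cm
RCF = 1.118 × 10⁻⁵ × r × N²
RCF_original = 1.118 × 10⁻⁵ × 16.4 × (18100)² = 1.118 × 10⁻⁵ × 16.4 × 327,610,000 ≈ 60,067.9 × g
Target RCF = 0.75 × 60,067.9 ≈ 45,050.9 × g
Your rotor: r = 551 mm / 2 = 275.5 mm = 27.55 cm
45,050.9 = 1.118 × 10⁻⁵ × 27.55 × N²
N² = 45,050.9 / (30.8009 × 10⁻⁵) = 146,264,882
N ≈ √146,264,882 ≈ 12,094.0

≈ 12090 RPM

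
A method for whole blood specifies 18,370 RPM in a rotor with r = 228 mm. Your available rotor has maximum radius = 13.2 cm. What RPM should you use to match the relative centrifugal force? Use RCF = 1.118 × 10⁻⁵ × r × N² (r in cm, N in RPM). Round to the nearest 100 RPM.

24100 RPM

Original rotor: r = 228 mm = 22.8 cm
RCF = 1.118 × 10⁻⁵ × r × N²
RCF_original = 1.118 × 10⁻⁵ × 22.8 × (18370)² = 1.118 × 10⁻⁵ × 22.8 × 337,456,900 ≈ 86,019.1 × g
86,019.1 = 1.118 × 10⁻⁵ × 13.2 × N²
N² = 86,019.1 / (14.7576 × 10⁻⁵) = 582,880,008
N ≈ √582,880,008 ≈ 24,142.9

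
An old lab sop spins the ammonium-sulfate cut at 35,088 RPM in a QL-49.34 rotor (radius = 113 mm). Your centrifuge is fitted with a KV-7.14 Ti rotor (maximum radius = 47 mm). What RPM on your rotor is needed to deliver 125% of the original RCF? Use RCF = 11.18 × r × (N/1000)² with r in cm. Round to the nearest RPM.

≈ 60828 RPM

Original rotor: r = 113 mm = 11.3 cm
RCF_original = 11.18 × 11.3 × (35.088)² = 11.18 × 11.3 × 1,231.167744 ≈ 155,538.3 × g
Target RCF = 1.25 × 155,538.3 ≈ 194,422.9 × g
Your rotor: r = 47 mm = 4.7 cm
194,422.9 = 11.18 × 4.7 × (N/1000)²
(N/1000)² = 194,422.9 / 52.546 = 3700.051
N = 1000 × √3700.051 ≈ 60,828.0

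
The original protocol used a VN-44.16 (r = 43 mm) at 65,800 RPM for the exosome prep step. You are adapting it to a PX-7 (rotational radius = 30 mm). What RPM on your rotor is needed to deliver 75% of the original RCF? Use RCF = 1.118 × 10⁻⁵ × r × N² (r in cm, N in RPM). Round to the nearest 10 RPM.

Original rotor: r = 43 mm = 4.3 cm
RCF = 1.118 × 10⁻⁵ × r × N²
RCF_original = 1.118 × 10⁻⁵ × 4.3 × (65800)² = 1.118 × 10⁻⁵ × 4.3 × 4,329,640,000 ≈ 208,143.1 × g
Target RCF = 0.75 × 208,143.1 ≈ 156,107.3 × g
Your rotor: r = 30 mm = 3.0 cm
156,107.3 = 1.118 × 10⁻⁵ × 3 × N²
N² = 156,107.3 / (3.354 × 10⁻⁵) = 4,654,361,956
N ≈ √4,654,361,956 ≈ 68,222.9

≈ 68220 RPM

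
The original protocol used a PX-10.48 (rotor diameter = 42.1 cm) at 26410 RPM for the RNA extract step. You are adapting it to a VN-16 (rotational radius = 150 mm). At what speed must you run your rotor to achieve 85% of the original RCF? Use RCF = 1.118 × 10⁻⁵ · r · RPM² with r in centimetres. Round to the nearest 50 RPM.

≈ 28850 RPM

Original rotor: r = 42.1 / 2 = 21.05 cm
RCF = 1.118 × 10⁻⁵ × r × N²
RCF_original = 1.118 × 10⁻⁵ × 21.05 × (26410)² = 1.118 × 10⁻⁵ × 21.05 × 697,488,100 ≈ 164,146.2 × g
Target RCF = 0.85 × 164,146.2 ≈ 139,524.3 × g
Your rotor: r = 150 mm = 15.0 cm
139,524.3 = 1.118 × 10⁻⁵ × 15 × N²
N² = 139,524.3 / (16.77 × 10⁻⁵) = 831,987,478
N ≈ √831,987,478 ≈ 28,844.2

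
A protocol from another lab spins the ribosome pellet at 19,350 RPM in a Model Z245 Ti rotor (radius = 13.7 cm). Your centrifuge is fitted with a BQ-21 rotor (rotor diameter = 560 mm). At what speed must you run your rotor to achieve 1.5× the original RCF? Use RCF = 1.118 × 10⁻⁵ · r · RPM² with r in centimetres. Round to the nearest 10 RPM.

≈ 16580 RPM

RCF_original = 1.118 × 10⁻⁵ × 13.7 × (19350)² = 1.118 × 10⁻⁵ × 13.7 × 374,422,500 ≈ 57,348.8 × g
Target RCF = 1.5 × 57,348.8 ≈ 86,023.2 × g
Your rotor: r = 560 mm / 2 = 280 mm = 28 cm
86,023.2 = 1.118 × 10⁻⁵ × 28 × N²
N² = 86,023.2 / (31.304 × 10⁻⁵) = 274,799,387
N ≈ √274,799,387 ≈ 16,577.1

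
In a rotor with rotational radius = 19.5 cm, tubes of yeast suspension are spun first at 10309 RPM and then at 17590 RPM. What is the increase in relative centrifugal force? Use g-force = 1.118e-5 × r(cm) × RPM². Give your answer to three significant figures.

≈ 44300 ×g

RCF₁ = 1.118 × 10⁻⁵ × 19.5 × (10309)² = 1.118 × 10⁻⁵ × 19.5 × 106,275,481 ≈ 23,169.1 × g
RCF₂ = 1.118 × 10⁻⁵ × 19.5 × (17590)² = 1.118 × 10⁻⁵ × 19.5 × 309,408,100 ≈ 67,454.1 × g
Increase = 67,454.1 − 23,169.1 = 44,285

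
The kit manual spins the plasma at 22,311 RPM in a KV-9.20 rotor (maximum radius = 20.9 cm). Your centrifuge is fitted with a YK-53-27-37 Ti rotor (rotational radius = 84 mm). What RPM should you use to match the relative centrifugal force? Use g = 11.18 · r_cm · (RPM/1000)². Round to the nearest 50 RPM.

≈ 35200 RPM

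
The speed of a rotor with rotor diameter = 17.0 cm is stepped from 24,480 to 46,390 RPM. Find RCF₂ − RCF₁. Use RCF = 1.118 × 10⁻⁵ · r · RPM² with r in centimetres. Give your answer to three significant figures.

r = 17.0 / 2 = 8.5 cm
RCF₁ = 1.118 × 10⁻⁵ × 8.5 × (24480)² = 1.118 × 10⁻⁵ × 8.5 × 599,270,400 ≈ 56,948.7 × g
RCF₂ = 1.118 × 10⁻⁵ × 8.5 × (46390)² = 1.118 × 10⁻⁵ × 8.5 × 2,152,032,100 ≈ 204,507.6 × g
Increase = 204,507.6 − 56,948.7 = 147,558.9

≈ 148000 x g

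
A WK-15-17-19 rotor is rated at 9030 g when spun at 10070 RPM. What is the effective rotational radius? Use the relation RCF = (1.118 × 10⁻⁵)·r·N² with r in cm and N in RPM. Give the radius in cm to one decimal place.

9030 = 1.118 × 10⁻⁵ × r × (10070)²
r = 9030 / (1.118 × 10⁻⁵ × 101,404,900) = 9030 / 1133.707 ≈ 7.965 cm

8.0 cm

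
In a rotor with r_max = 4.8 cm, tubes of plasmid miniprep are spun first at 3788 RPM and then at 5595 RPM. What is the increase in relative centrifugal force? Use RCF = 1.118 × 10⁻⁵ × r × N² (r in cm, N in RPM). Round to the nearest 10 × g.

RCF₁ = 1.118 × 10⁻⁵ × 4.8 × (3788)² = 1.118 × 10⁻⁵ × 4.8 × 14,348,944 ≈ 770 × g
RCF₂ = 1.118 × 10⁻⁵ × 4.8 × (5595)² = 1.118 × 10⁻⁵ × 4.8 × 31,304,025 ≈ 1,679.9 × g
Increase = 1,679.9 − 770 = 909.9

910 ×g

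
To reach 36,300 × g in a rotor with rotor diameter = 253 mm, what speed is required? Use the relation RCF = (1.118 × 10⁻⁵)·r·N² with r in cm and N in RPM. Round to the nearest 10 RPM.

r = 253 mm / 2 = 126.5 mm = 12.65 cm
36,300 = 1.118 × 10⁻⁵ × 12.65 × N²
N² = 36,300 / (14.1427 × 10⁻⁵) = 256,669,519
N ≈ √256,669,519 ≈ 16,020.9

16020 RPM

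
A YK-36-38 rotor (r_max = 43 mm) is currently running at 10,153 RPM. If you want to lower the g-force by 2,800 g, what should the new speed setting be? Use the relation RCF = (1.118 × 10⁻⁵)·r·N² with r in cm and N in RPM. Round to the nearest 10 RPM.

r = 43 mm = 4.3 cm
Current RCF = 1.118 × 10⁻⁵ × 4.3 × (10153)² = 1.118 × 10⁻⁵ × 4.3 × 103,083,409 ≈ 4,955.6 × g
Target RCF = 4,955.6 − 2,800 = 2,155.6 × g
N² = 2,155.6 / (4.8074 × 10⁻⁵) = 44,839,206
N ≈ √44,839,206 ≈ 6,696.2

≈ 6700 RPM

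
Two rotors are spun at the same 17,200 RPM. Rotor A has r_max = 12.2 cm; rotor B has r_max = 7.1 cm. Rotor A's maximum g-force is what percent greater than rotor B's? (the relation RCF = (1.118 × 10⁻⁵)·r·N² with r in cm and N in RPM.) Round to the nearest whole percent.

72%

At equal RPM, RCF scales linearly with r: ratio = 12.2 / 7.1 = 1.7183.
So rotor A delivers 71.8% more g-force.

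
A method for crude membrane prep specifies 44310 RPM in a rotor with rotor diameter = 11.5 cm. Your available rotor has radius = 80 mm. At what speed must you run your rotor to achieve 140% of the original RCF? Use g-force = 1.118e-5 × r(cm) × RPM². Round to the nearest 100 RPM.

Original rotor: r = 11.5 / 2 = 5.75 cm
RCF_original = 1.118 × 10⁻⁵ × 5.75 × (44310)² = 1.118 × 10⁻⁵ × 5.75 × 1,963,376,100 ≈ 126,215.6 × g
Target RCF = 1.4 × 126,215.6 ≈ 176,701.8 × g
Your rotor: r = 80 mm = 8.0 cm
176,701.8 = 1.118 × 10⁻⁵ × 8 × N²
N² = 176,701.8 / (8.944 × 10⁻⁵) = 1,975,646,243
N ≈ √1,975,646,243 ≈ 44,448.2

≈ 44400 RPM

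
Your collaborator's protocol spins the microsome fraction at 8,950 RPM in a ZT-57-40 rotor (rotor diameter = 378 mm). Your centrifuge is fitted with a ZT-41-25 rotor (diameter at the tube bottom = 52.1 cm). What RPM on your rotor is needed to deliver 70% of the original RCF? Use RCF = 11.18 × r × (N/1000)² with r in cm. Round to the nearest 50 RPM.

Original rotor: r = 378 mm / 2 = 189 mm = 18.9 cm
RCF_original = 11.18 × 18.9 × (8.95)² = 11.18 × 18.9 × 80.1025 ≈ 16,925.8 × g
Target RCF = 0.7 × 16,925.8 ≈ 11,848.1 × g
Your rotor: r = 52.1 / 2 = 26.05 cm
11,848.1 = 11.18 × 26.05 × (N/1000)²
(N/1000)² = 11,848.1 / 291.239 = 40.68171
N = 1000 × √40.68171 ≈ 6,378.2

6400 RPM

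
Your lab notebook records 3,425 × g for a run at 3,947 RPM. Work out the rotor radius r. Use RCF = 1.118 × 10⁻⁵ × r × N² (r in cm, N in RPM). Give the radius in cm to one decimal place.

RCF = 1.118 × 10⁻⁵ × r × N²
3425 = 1.118 × 10⁻⁵ × r × (3947)²
r = 3425 / (1.118 × 10⁻⁵ × 15,578,809) = 3425 / 174.1711 ≈ 19.665 cm

≈ 19.7 cm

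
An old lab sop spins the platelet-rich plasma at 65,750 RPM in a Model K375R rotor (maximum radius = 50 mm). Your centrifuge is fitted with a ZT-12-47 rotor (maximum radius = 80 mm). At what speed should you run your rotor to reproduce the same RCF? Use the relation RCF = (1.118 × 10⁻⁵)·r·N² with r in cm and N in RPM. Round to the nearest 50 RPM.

Original rotor: r = 50 mm = 5.0 cm
RCF = 1.118 × 10⁻⁵ × r × N²
RCF_original = 1.118 × 10⁻⁵ × 5 × (65750)² = 1.118 × 10⁻⁵ × 5 × 4,323,062,500 ≈ 241,659.2 × g
Your rotor: r = 80 mm = 8.0 cm
241,659.2 = 1.118 × 10⁻⁵ × 8 × N²
N² = 241,659.2 / (8.944 × 10⁻⁵) = 2,701,914,132
N ≈ √2,701,914,132 ≈ 51,979.9

52000 RPM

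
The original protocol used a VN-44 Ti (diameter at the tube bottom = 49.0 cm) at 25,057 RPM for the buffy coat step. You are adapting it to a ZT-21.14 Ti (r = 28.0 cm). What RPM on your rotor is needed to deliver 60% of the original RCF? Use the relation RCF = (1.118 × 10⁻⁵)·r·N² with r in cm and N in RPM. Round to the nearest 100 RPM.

Original rotor: r = 49.0 / 2 = 24.5 cm
RCF_original = 1.118 × 10⁻⁵ × 24.5 × (25057)² = 1.118 × 10⁻⁵ × 24.5 × 627,853,249 ≈ 171,975.3 × g
Target RCF = 0.6 × 171,975.3 ≈ 103,185.2 × g
103,185.2 = 1.118 × 10⁻⁵ × 28 × N²
N² = 103,185.2 / (31.304 × 10⁻⁵) = 329,623,051
N ≈ √329,623,051 ≈ 18,155.5

18200 RPM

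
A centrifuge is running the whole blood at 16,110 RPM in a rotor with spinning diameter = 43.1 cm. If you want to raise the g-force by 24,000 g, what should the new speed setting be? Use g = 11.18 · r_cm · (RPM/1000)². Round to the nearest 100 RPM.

19000 RPM

r = 43.1 / 2 = 21.55 cm
Current RCF = 11.18 × 21.55 × (16.11)² = 11.18 × 21.55 × 259.5321 ≈ 62,528.8 × g
Target RCF = 62,528.8 + 24,000 = 86,528.8 × g
(N/1000)² = 86,528.8 / 240.929 = 359.1465
N = 1000 × √359.1465 ≈ 18,951.2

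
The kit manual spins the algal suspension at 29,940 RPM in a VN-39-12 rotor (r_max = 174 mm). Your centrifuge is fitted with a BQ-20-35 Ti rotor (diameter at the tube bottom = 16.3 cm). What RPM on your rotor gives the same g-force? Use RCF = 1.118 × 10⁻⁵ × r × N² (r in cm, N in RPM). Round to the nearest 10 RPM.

≈ 43750 RPM

Original rotor: r = 174 mm = 17.4 cm
RCF = 1.118 × 10⁻⁵ × r × N²
RCF_original = 1.118 × 10⁻⁵ × 17.4 × (29940)² = 1.118 × 10⁻⁵ × 17.4 × 896,403,600 ≈ 174,379.2 × g
Your rotor: r = 16.3 / 2 = 8.15 cm
174,379.2 = 1.118 × 10⁻⁵ × 8.15 × N²
N² = 174,379.2 / (9.1117 × 10⁻⁵) = 1,913,794,352
N ≈ √1,913,794,352 ≈ 43,746.9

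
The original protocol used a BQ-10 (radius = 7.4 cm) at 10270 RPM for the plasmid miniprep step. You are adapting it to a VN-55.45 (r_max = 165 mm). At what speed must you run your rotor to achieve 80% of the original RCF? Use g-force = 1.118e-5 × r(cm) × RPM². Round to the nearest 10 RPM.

≈ 6150 RPM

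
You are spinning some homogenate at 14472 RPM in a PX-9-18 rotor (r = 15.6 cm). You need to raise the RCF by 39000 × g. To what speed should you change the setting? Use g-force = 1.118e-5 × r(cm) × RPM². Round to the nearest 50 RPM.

Current RCF = 1.118 × 10⁻⁵ × 15.6 × (14472)² = 1.118 × 10⁻⁵ × 15.6 × 209,438,784 ≈ 36,527.8 × g
Target RCF = 36,527.8 + 39,000 = 75,527.8 × g
N² = 75,527.8 / (17.4408 × 10⁻⁵) = 433,052,383
N ≈ √433,052,383 ≈ 20,809.9

20800 RPM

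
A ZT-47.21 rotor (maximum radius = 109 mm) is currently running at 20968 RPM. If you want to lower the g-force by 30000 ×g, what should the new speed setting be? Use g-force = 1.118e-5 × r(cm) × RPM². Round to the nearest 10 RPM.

≈ 13910 RPM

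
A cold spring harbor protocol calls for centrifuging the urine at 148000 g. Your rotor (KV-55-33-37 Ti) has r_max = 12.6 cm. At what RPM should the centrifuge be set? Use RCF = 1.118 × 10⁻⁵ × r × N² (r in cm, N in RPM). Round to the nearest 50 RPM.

≈ 32400 RPM

RCF = 1.118 × 10⁻⁵ × r × N²
148,000 = 1.118 × 10⁻⁵ × 12.6 × N²
N² = 148,000 / (14.0868 × 10⁻⁵) = 1,050,628,958
N ≈ √1,050,628,958 ≈ 32,413.4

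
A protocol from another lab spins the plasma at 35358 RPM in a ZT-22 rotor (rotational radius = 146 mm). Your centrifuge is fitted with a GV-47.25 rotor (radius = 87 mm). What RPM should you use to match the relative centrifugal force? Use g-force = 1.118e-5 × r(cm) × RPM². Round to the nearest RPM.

45804 RPM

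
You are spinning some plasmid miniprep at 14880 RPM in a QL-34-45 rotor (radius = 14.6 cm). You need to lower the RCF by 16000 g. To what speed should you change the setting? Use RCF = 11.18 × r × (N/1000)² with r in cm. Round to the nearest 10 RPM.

≈ 11110 RPM

Current RCF = 11.18 × 14.6 × (14.88)² = 11.18 × 14.6 × 221.4144 ≈ 36,141 × g
Target RCF = 36,141 − 16,000 = 20,141 × g
(N/1000)² = 20,141 / 163.228 = 123.3918
N = 1000 × √123.3918 ≈ 11,108.2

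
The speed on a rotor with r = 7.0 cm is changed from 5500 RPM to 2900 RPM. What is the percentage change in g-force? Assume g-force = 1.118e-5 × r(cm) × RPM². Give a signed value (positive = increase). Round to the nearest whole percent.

RCF ∝ N², so the ratio is (2900/5500)² = (0.527273)² = 0.2780.
Change = 0.2780 − 1 = -0.7220 → -72.2%.

-72%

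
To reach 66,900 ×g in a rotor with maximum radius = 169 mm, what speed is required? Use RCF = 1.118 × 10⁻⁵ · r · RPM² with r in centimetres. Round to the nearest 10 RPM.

r = 169 mm = 16.9 cm
RCF = 1.118 × 10⁻⁵ × r × N²
66,900 = 1.118 × 10⁻⁵ × 16.9 × N²
N² = 66,900 / (18.8942 × 10⁻⁵) = 354,076,912
N ≈ √354,076,912 ≈ 18,816.9

N ≈ 18820 RPM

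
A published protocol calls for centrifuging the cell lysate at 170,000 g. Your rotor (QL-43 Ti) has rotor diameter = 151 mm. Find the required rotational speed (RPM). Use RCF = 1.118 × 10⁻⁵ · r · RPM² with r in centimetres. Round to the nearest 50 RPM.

r = 151 mm / 2 = 75.5 mm = 7.55 cm
170,000 = 1.118 × 10⁻⁵ × 7.55 × N²
N² = 170,000 / (8.4409 × 10⁻⁵) = 2,014,003,246
N ≈ √2,014,003,246 ≈ 44,877.6

44900 RPM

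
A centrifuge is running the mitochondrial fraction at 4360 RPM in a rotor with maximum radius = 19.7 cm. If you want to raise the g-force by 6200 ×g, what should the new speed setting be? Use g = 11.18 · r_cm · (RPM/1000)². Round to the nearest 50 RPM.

Current RCF = 11.18 × 19.7 × (4.36)² = 11.18 × 19.7 × 19.0096 ≈ 4,186.8 × g
Target RCF = 4,186.8 + 6,200 = 10,386.8 × g
(N/1000)² = 10,386.8 / 220.246 = 47.15999
N = 1000 × √47.15999 ≈ 6,867.3

6850 RPM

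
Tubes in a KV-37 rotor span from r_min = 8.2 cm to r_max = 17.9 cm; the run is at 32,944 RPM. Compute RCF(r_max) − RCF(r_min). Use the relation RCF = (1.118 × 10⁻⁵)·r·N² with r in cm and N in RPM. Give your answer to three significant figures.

118000 ×g

RCF_max = 1.118 × 10⁻⁵ × 17.9 × (32944)² = 1.118 × 10⁻⁵ × 17.9 × 1,085,307,136 ≈ 217,193.8 × g
RCF_min = 1.118 × 10⁻⁵ × 8.2 × (32944)² = 1.118 × 10⁻⁵ × 8.2 × 1,085,307,136 ≈ 99,496.6 × g
ΔRCF = 217,193.8 − 99,496.6 = 117,697.2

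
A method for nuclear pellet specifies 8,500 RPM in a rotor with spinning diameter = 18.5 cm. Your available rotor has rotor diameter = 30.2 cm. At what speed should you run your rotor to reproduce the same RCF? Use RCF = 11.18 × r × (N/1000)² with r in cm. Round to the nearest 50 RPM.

6650 RPM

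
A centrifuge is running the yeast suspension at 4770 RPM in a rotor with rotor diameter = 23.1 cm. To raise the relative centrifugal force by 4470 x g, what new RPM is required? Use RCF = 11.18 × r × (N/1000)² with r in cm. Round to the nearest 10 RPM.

7570 RPM

r = 23.1 / 2 = 11.55 cm
Current RCF = 11.18 × 11.55 × (4.77)² = 11.18 × 11.55 × 22.7529 ≈ 2,938.1 × g
Target RCF = 2,938.1 + 4,470 = 7,408.1 × g
(N/1000)² = 7,408.1 / 129.129 = 57.36976
N = 1000 × √57.36976 ≈ 7,574.3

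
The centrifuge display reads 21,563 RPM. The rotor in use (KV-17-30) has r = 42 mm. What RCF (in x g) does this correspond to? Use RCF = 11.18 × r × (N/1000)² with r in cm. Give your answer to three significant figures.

21800 x g

r = 42 mm = 4.2 cm
RCF = 11.18 × 4.2 × (21.563)² = 11.18 × 4.2 × 464.962969 ≈ 21,832.8 × g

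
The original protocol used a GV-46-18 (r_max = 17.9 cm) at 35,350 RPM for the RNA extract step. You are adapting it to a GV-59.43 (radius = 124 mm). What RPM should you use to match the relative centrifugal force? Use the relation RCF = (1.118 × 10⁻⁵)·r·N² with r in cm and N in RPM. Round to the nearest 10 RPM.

42470 RPM

RCF_original = 1.118 × 10⁻⁵ × 17.9 × (35350)² = 1.118 × 10⁻⁵ × 17.9 × 1,249,622,500 ≈ 250,077 × g
Your rotor: r = 124 mm = 12.4 cm
250,077 = 1.118 × 10⁻⁵ × 12.4 × N²
N² = 250,077 / (13.8632 × 10⁻⁵) = 1,803,890,877
N ≈ √1,803,890,877 ≈ 42,472.2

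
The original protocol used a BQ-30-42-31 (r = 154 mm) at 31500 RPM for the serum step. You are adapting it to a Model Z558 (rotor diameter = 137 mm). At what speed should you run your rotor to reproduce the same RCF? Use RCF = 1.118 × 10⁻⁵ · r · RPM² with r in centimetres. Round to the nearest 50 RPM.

47250 RPM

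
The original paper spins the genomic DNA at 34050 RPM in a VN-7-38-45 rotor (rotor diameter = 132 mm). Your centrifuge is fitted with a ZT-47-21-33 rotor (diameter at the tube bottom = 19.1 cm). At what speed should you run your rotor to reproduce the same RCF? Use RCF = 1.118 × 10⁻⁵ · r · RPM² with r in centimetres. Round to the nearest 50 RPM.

≈ 28300 RPM

Original rotor: r = 132 mm / 2 = 66 mm = 6.6 cm
RCF_original = 1.118 × 10⁻⁵ × 6.6 × (34050)² = 1.118 × 10⁻⁵ × 6.6 × 1,159,402,500 ≈ 85,550 × g
Your rotor: r = 19.1 / 2 = 9.55 cm
85,550 = 1.118 × 10⁻⁵ × 9.55 × N²
N² = 85,550 / (10.6769 × 10⁻⁵) = 801,262,539
N ≈ √801,262,539 ≈ 28,306.6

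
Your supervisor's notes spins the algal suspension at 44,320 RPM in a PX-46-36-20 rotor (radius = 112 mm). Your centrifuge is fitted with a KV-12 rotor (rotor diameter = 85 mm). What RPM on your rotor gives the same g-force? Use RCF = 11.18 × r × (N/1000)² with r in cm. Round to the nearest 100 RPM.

Original rotor: r = 112 mm = 11.2 cm
RCF = 11.18 × r × (N/1000)²
RCF_original = 11.18 × 11.2 × (44.32)² = 11.18 × 11.2 × 1,964.2624 ≈ 245,957.1 × g
Your rotor: r = 85 mm / 2 = 42.5 mm = 4.25 cm
245,957.1 = 11.18 × 4.25 × (N/1000)²
(N/1000)² = 245,957.1 / 47.515 = 5176.41
N = 1000 × √5176.41 ≈ 71,947.3

≈ 71900 RPM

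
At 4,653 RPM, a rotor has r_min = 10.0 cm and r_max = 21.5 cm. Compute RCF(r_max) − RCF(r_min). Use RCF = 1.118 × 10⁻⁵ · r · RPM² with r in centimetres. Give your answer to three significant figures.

RCF_max = 1.118 × 10⁻⁵ × 21.5 × (4653)² = 1.118 × 10⁻⁵ × 21.5 × 21,650,409 ≈ 5,204.1 × g
RCF_min = 1.118 × 10⁻⁵ × 10 × (4653)² = 1.118 × 10⁻⁵ × 10 × 21,650,409 ≈ 2,420.5 × g
ΔRCF = 5,204.1 − 2,420.5 = 2,783.6

2780 ×g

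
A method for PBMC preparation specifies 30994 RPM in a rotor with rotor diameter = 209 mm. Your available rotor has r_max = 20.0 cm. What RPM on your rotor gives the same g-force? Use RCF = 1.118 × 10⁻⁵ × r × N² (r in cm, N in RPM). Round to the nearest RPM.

22404 RPM

Original rotor: r = 209 mm / 2 = 104.5 mm = 10.45 cm
RCF_original = 1.118 × 10⁻⁵ × 10.45 × (30994)² = 1.118 × 10⁻⁵ × 10.45 × 960,628,036 ≈ 112,231.1 × g
112,231.1 = 1.118 × 10⁻⁵ × 20 × N²
N² = 112,231.1 / (22.36 × 10⁻⁵) = 501,927,996
N ≈ √501,927,996 ≈ 22,403.7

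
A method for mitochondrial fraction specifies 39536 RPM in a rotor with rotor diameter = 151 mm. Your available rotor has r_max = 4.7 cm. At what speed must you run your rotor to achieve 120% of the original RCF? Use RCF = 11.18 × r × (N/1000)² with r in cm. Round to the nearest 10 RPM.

54890 RPM

Original rotor: r = 151 mm / 2 = 75.5 mm = 7.55 cm
RCF = 11.18 × r × (N/1000)²
RCF_original = 11.18 × 7.55 × (39.536)² = 11.18 × 7.55 × 1,563.095296 ≈ 131,939.3 × g
Target RCF = 1.2 × 131,939.3 ≈ 158,327.2 × g
158,327.2 = 11.18 × 4.7 × (N/1000)²
(N/1000)² = 158,327.2 / 52.546 = 3013.116
N = 1000 × √3013.116 ≈ 54,891.9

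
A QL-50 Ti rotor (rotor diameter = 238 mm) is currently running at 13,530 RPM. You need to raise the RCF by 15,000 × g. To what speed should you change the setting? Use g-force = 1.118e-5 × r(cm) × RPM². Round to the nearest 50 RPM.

r = 238 mm / 2 = 119 mm = 11.9 cm
Current RCF = 1.118 × 10⁻⁵ × 11.9 × (13530)² = 1.118 × 10⁻⁵ × 11.9 × 183,060,900 ≈ 24,354.8 × g
Target RCF = 24,354.8 + 15,000 = 39,354.8 × g
N² = 39,354.8 / (13.3042 × 10⁻⁵) = 295,807,339
N ≈ √295,807,339 ≈ 17,199.1

≈ 17200 RPM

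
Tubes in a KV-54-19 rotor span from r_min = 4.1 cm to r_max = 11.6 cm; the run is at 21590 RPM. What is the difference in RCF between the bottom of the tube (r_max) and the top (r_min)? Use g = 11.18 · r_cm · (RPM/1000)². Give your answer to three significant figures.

≈ 39100 × g

RCF_max = 11.18 × 11.6 × (21.59)² = 11.18 × 11.6 × 466.1281 ≈ 60,451.2 × g
RCF_min = 11.18 × 4.1 × (21.59)² = 11.18 × 4.1 × 466.1281 ≈ 21,366.4 × g
ΔRCF = 60,451.2 − 21,366.4 = 39,084.8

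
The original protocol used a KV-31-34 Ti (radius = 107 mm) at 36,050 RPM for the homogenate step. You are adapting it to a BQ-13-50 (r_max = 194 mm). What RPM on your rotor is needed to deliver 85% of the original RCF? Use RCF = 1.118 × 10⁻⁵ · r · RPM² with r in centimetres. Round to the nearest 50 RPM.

≈ 24700 RPM

Original rotor: r = 107 mm = 10.7 cm
RCF_original = 1.118 × 10⁻⁵ × 10.7 × (36050)² = 1.118 × 10⁻⁵ × 10.7 × 1,299,602,500 ≈ 155,466.2 × g
Target RCF = 0.85 × 155,466.2 ≈ 132,146.3 × g
Your rotor: r = 194 mm = 19.4 cm
132,146.3 = 1.118 × 10⁻⁵ × 19.4 × N²
N² = 132,146.3 / (21.6892 × 10⁻⁵) = 609,272,357
N ≈ √609,272,357 ≈ 24,683.4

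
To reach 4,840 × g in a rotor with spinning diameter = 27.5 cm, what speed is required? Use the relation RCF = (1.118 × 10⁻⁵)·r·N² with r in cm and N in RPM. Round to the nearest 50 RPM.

r = 27.5 / 2 = 13.75 cm
4,840 = 1.118 × 10⁻⁵ × 13.75 × N²
N² = 4,840 / (15.3725 × 10⁻⁵) = 31,484,794
N ≈ √31,484,794 ≈ 5,611.1

N ≈ 5600 RPM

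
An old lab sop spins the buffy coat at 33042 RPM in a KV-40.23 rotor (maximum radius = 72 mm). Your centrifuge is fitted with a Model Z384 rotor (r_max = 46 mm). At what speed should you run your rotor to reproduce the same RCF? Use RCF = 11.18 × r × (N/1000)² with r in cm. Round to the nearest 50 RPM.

≈ 41350 RPM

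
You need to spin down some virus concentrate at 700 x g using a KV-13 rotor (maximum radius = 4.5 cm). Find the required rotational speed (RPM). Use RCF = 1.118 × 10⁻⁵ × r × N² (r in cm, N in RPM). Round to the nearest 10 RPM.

3730 RPM

RCF = 1.118 × 10⁻⁵ × r × N²
700 = 1.118 × 10⁻⁵ × 4.5 × N²
N² = 700 / (5.031 × 10⁻⁵) = 13,913,735
N ≈ √13,913,735 ≈ 3,730.1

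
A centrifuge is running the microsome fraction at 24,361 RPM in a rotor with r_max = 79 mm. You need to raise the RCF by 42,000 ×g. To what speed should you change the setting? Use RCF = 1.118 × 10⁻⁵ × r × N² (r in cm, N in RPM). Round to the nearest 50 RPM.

N₂ ≈ 32700 RPM

r = 79 mm = 7.9 cm
Current RCF = 1.118 × 10⁻⁵ × 7.9 × (24361)² = 1.118 × 10⁻⁵ × 7.9 × 593,458,321 ≈ 52,415.4 × g
Target RCF = 52,415.4 + 42,000 = 94,415.4 × g
N² = 94,415.4 / (8.8322 × 10⁻⁵) = 1,068,990,738
N ≈ √1,068,990,738 ≈ 32,695.4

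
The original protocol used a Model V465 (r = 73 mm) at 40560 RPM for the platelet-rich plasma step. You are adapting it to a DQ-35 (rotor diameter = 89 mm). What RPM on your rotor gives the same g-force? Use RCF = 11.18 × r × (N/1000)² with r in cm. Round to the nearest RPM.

≈ 51949 RPM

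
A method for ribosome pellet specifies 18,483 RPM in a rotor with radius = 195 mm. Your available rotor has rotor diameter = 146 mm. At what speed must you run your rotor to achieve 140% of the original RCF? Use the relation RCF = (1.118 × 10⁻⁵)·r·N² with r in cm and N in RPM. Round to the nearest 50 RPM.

Original rotor: r = 195 mm = 19.5 cm
RCF = 1.118 × 10⁻⁵ × r × N²
RCF_original = 1.118 × 10⁻⁵ × 19.5 × (18483)² = 1.118 × 10⁻⁵ × 19.5 × 341,621,289 ≈ 74,476.9 × g
Target RCF = 1.4 × 74,476.9 ≈ 104,267.7 × g
Your rotor: r = 146 mm / 2 = 73 mm = 7.3 cm
104,267.7 = 1.118 × 10⁻⁵ × 7.3 × N²
N² = 104,267.7 / (8.1614 × 10⁻⁵) = 1,277,571,250
N ≈ √1,277,571,250 ≈ 35,743.1

35750 RPM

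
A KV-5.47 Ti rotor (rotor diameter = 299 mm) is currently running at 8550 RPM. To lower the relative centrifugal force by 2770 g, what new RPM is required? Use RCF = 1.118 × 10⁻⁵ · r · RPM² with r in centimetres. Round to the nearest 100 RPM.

r = 299 mm / 2 = 149.5 mm = 14.95 cm
Current RCF = 1.118 × 10⁻⁵ × 14.95 × (8550)² = 1.118 × 10⁻⁵ × 14.95 × 73,102,500 ≈ 12,218.4 × g
Target RCF = 12,218.4 − 2,770 = 9,448.4 × g
N² = 9,448.4 / (16.7141 × 10⁻⁵) = 56,529,517
N ≈ √56,529,517 ≈ 7,518.6

≈ 7500 RPM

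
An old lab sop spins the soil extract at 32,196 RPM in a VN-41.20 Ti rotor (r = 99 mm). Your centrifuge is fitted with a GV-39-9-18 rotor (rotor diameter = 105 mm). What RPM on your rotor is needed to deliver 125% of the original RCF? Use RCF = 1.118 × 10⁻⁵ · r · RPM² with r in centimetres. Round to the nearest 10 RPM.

49430 RPM

Original rotor: r = 99 mm = 9.9 cm
RCF_original = 1.118 × 10⁻⁵ × 9.9 × (32196)² = 1.118 × 10⁻⁵ × 9.9 × 1,036,582,416 ≈ 114,731 × g
Target RCF = 1.25 × 114,731 ≈ 143,413.8 × g
Your rotor: r = 105 mm / 2 = 52.5 mm = 5.25 cm
143,413.8 = 1.118 × 10⁻⁵ × 5.25 × N²
N² = 143,413.8 / (5.8695 × 10⁻⁵) = 2,443,373,371
N ≈ √2,443,373,371 ≈ 49,430.5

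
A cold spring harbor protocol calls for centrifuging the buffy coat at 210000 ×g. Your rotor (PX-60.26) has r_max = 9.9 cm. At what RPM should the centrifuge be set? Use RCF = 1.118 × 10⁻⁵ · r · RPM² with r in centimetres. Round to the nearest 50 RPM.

RCF = 1.118 × 10⁻⁵ × r × N²
210,000 = 1.118 × 10⁻⁵ × 9.9 × N²
N² = 210,000 / (11.0682 × 10⁻⁵) = 1,897,327,479
N ≈ √1,897,327,479 ≈ 43,558.3

N ≈ 43550 RPM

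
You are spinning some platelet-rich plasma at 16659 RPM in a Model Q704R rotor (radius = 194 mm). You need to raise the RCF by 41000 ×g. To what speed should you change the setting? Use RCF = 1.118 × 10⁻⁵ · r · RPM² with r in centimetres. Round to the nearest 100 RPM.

21600 RPM

r = 194 mm = 19.4 cm
Current RCF = 1.118 × 10⁻⁵ × 19.4 × (16659)² = 1.118 × 10⁻⁵ × 19.4 × 277,522,281 ≈ 60,192.4 × g
Target RCF = 60,192.4 + 41,000 = 101,192.4 × g
N² = 101,192.4 / (21.6892 × 10⁻⁵) = 466,556,627
N ≈ √466,556,627 ≈ 21,599.9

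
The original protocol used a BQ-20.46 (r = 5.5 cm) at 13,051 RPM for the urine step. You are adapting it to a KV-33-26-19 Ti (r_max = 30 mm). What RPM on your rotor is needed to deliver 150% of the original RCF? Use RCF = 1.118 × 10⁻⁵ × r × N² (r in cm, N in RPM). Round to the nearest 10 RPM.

RCF = 1.118 × 10⁻⁵ × r × N²
RCF_original = 1.118 × 10⁻⁵ × 5.5 × (13051)² = 1.118 × 10⁻⁵ × 5.5 × 170,328,601 ≈ 10,473.5 × g
Target RCF = 1.5 × 10,473.5 ≈ 15,710.2 × g
Your rotor: r = 30 mm = 3.0 cm
15,710.2 = 1.118 × 10⁻⁵ × 3 × N²
N² = 15,710.2 / (3.354 × 10⁻⁵) = 468,401,908
N ≈ √468,401,908 ≈ 21,642.6

≈ 21640 RPM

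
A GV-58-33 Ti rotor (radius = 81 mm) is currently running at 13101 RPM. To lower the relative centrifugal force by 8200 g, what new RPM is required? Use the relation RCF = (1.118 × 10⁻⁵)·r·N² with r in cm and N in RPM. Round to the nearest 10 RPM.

9000 RPM

r = 81 mm = 8.1 cm
Current RCF = 1.118 × 10⁻⁵ × 8.1 × (13101)² = 1.118 × 10⁻⁵ × 8.1 × 171,636,201 ≈ 15,543 × g
Target RCF = 15,543 − 8,200 = 7,343 × g
N² = 7,343 / (9.0558 × 10⁻⁵) = 81,086,155
N ≈ √81,086,155 ≈ 9,004.8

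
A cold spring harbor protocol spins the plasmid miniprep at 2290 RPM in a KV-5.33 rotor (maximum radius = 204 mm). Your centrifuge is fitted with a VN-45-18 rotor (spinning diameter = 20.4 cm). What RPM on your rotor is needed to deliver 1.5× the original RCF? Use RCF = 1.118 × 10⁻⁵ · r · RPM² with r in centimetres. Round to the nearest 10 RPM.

Original rotor: r = 204 mm = 20.4 cm
RCF_original = 1.118 × 10⁻⁵ × 20.4 × (2290)² = 1.118 × 10⁻⁵ × 20.4 × 5,244,100 ≈ 1,196 × g
Target RCF = 1.5 × 1,196 ≈ 1,794 × g
Your rotor: r = 20.4 / 2 = 10.2 cm
1,794 = 1.118 × 10⁻⁵ × 10.2 × N²
N² = 1,794 / (11.4036 × 10⁻⁵) = 15,731,874
N ≈ √15,731,874 ≈ 3,966.3

3970 RPM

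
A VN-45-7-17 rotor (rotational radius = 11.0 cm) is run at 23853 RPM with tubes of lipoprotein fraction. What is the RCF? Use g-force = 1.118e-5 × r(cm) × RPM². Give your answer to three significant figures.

RCF = 1.118 × 10⁻⁵ × 11 × (23853)² = 1.118 × 10⁻⁵ × 11 × 568,965,609 ≈ 69,971.4 × g

RCF ≈ 70000 g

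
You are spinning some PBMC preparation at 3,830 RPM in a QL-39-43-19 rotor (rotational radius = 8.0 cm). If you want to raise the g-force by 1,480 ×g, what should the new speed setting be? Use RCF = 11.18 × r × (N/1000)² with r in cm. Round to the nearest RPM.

Current RCF = 11.18 × 8 × (3.83)² = 11.18 × 8 × 14.6689 ≈ 1,312 × g
Target RCF = 1,312 + 1,480 = 2,792 × g
(N/1000)² = 2,792 / 89.44 = 31.21646
N = 1000 × √31.21646 ≈ 5,587.2

N₂ ≈ 5587 RPM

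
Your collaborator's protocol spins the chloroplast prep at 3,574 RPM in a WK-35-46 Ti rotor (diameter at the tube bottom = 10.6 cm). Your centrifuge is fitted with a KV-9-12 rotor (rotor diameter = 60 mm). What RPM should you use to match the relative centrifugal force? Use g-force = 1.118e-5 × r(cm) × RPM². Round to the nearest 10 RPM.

≈ 4750 RPM

Original rotor: r = 10.6 / 2 = 5.3 cm
RCF_original = 1.118 × 10⁻⁵ × 5.3 × (3574)² = 1.118 × 10⁻⁵ × 5.3 × 12,773,476 ≈ 756.9 × g
Your rotor: r = 60 mm / 2 = 30 mm = 3 cm
756.9 = 1.118 × 10⁻⁵ × 3 × N²
N² = 756.9 / (3.354 × 10⁻⁵) = 22,567,084
N ≈ √22,567,084 ≈ 4,750.5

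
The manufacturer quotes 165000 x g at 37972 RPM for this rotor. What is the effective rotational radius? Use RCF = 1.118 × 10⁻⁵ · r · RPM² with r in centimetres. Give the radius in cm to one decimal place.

10.2 cm

RCF = 1.118 × 10⁻⁵ × r × N²
165000 = 1.118 × 10⁻⁵ × r × (37972)²
r = 165000 / (1.118 × 10⁻⁵ × 1,441,872,784) = 165000 / 16120.14 ≈ 10.236 cm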